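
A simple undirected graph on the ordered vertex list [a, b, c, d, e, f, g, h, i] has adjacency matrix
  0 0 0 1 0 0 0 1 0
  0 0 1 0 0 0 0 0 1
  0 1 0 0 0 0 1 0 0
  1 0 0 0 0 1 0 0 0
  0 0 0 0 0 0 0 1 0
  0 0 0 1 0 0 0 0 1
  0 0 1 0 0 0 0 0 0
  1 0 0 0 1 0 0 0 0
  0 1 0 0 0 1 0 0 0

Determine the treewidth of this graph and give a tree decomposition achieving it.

The largest bag has 2 vertices, giving width 1; this decomposition certifies tw(G) ≤ 1. Any graph with an edge has treewidth ≥ 1, and G has the edge g–c. The upper and lower bounds meet at 1, so that is the treewidth.

Treewidth 1.
Bags: B1 = {c, g}  B2 = {b, c}  B3 = {b, i}  B4 = {f, i}  B5 = {d, f}  B6 = {a, d}  B7 = {a, h}  B8 = {e, h}
Tree: B1–B2, B2–B3, B3–B4, B4–B5, B5–B6, B6–B7, B7–B8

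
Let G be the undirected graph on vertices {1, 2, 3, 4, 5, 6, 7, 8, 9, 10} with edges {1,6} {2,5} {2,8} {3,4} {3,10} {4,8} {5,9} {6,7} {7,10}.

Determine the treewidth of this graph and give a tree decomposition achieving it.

Every bag has size at most 2, so the width is 2 − 1 = 1 and tw(G) ≤ 1. Since G has at least one edge (e.g. 1–6), it is not an edgeless graph, so tw(G) ≥ 1. Hence tw(G) = 1 exactly.

Treewidth 1.
One such decomposition:
Bags: B1 = {1, 6}  B2 = {6, 7}  B3 = {7, 10}  B4 = {3, 10}  B5 = {3, 4}  B6 = {4, 8}  B7 = {2, 8}  B8 = {2, 5}  B9 = {5, 9}
Tree: B1–B2, B2–B3, B3–B4, B4–B5, B5–B6, B6–B7, B7–B8, B8–B9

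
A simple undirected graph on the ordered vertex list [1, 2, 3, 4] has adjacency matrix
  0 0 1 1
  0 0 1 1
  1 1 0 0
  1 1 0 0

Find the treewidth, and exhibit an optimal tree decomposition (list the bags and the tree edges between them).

Treewidth 2.
One optimal decomposition is:
Bags: B1 = {2, 3, 4}  B2 = {1, 3, 4}
Tree: B1–B2

Each bag holds 3 vertices, so the decomposition has width 2, which upper-bounds the treewidth. The edges 4–2–3–1–4 form a cycle, so G is not a tree and its treewidth is at least 2. Combining the bounds, tw(G) = 2.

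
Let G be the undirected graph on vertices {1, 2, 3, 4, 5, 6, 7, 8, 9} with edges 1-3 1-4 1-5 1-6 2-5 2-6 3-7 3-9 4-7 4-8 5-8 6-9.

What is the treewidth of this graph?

A width-3 tree decomposition is:
Bags: B1 = {3, 4, 7, 8}  B2 = {1, 3, 4, 8}  B3 = {1, 3, 5, 8}  B4 = {1, 3, 5, 9}  B5 = {1, 5, 6, 9}  B6 = {2, 5, 6, 9}
Tree: B1–B2, B2–B3, B3–B4, B4–B5, B5–B6
Each bag holds 4 vertices, so the decomposition has width 3, which upper-bounds the treewidth. For the lower bound: the 4 vertex sets {4,7,8}, {3}, {1}, {2,5,6,9} are disjoint, each induces a connected subgraph, and every pair is joined by at least one edge of G. Contracting each set to a single vertex therefore yields K_{4} as a minor, and since treewidth is minor-monotone, tw(G) ≥ tw(K_{4}) = 3. Therefore the treewidth is 3.

3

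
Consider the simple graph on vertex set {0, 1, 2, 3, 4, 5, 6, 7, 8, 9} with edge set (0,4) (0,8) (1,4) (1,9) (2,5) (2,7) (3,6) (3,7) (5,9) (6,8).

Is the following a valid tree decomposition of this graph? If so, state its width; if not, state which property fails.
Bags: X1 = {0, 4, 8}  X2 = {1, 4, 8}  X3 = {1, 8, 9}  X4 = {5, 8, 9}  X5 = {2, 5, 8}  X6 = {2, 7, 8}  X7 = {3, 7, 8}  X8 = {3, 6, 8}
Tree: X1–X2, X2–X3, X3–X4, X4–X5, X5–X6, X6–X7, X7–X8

Checking the three conditions: (i) the bags cover all of {0, 1, 2, 3, 4, 5, 6, 7, 8, 9}; (ii) for each edge, some bag contains both endpoints; (iii) the bags containing any fixed vertex form a subtree. All hold, so the decomposition is valid with width 3 − 1 = 2.

Yes; width 2.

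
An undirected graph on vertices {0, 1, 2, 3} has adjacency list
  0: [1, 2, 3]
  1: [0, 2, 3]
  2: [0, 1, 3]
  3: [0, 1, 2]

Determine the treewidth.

3

A width-3 tree decomposition is:
Bags: B1 = {0, 1, 2, 3}
Tree: (single bag)
With just one bag of size 4, the width is 4 − 1 = 3, so tw(G) ≤ 3. For the lower bound, the 4 vertices {0, 1, 2, 3} are pairwise adjacent, and any tree decomposition puts a clique entirely inside one bag — forcing width ≥ 3. Therefore the treewidth is 3.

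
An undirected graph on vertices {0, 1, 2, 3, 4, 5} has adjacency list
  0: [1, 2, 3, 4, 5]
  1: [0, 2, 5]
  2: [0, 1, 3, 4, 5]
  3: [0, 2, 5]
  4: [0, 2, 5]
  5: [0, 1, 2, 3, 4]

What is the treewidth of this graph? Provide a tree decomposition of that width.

Every bag has size at most 4, so the width is 4 − 1 = 3 and tw(G) ≤ 3. On the other hand G contains the 4-clique {0, 1, 2, 5}. A clique must lie in a single bag of any decomposition, so no decomposition can have width below 3. Hence tw(G) = 3 exactly.

Treewidth 3.
One optimal decomposition is:
Bags: B1 = {0, 2, 4, 5}  B2 = {0, 2, 3, 5}  B3 = {0, 1, 2, 5}
Tree: B1–B2, B1–B3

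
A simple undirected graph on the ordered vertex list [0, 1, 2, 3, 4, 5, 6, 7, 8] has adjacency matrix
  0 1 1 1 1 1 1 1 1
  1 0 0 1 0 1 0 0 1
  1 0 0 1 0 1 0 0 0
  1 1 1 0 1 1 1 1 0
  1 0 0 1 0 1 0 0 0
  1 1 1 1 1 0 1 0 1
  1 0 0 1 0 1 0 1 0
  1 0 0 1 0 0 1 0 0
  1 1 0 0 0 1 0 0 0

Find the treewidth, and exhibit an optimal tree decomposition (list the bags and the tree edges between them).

Treewidth 3.
One such decomposition:
Bags: B1 = {0, 1, 3, 5}  B2 = {0, 3, 4, 5}  B3 = {0, 2, 3, 5}  B4 = {0, 1, 5, 8}  B5 = {0, 3, 5, 6}  B6 = {0, 3, 6, 7}
Tree: B1–B2, B2–B3, B1–B4, B3–B5, B5–B6

Each bag holds 4 vertices, so the decomposition has width 3, which upper-bounds the treewidth. On the other hand G contains the 4-clique {0, 1, 5, 8}. A clique must lie in a single bag of any decomposition, so no decomposition can have width below 3. Therefore the treewidth is 3.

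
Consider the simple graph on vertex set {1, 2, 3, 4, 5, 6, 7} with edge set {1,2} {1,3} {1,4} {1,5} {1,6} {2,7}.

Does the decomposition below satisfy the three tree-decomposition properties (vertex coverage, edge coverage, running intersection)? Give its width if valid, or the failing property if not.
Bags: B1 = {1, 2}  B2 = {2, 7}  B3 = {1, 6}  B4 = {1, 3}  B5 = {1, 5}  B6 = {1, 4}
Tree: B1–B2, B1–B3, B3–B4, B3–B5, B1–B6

Yes; width 1.

Every vertex of G appears in some bag (union = {1, 2, 3, 4, 5, 6, 7}); every edge is covered by a bag; and for each vertex v the set of bags containing v is connected in the bag tree. The decomposition is therefore valid. The largest bag has 2 vertices, so the width is 1.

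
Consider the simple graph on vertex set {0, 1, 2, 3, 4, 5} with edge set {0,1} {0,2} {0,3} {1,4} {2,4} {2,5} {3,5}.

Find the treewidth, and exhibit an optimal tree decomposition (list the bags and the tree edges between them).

Each bag holds 3 vertices, so the decomposition has width 2, which upper-bounds the treewidth. For the lower bound, G contains the cycle 4–1–0–2–4, so G is not a forest; only forests have treewidth ≤ 1, hence tw(G) ≥ 2. Combining the bounds, tw(G) = 2.

Treewidth 2.
One optimal decomposition is:
Bags: B1 = {1, 2, 4}  B2 = {0, 1, 2}  B3 = {0, 2, 5}  B4 = {0, 3, 5}
Tree: B1–B2, B2–B3, B3–B4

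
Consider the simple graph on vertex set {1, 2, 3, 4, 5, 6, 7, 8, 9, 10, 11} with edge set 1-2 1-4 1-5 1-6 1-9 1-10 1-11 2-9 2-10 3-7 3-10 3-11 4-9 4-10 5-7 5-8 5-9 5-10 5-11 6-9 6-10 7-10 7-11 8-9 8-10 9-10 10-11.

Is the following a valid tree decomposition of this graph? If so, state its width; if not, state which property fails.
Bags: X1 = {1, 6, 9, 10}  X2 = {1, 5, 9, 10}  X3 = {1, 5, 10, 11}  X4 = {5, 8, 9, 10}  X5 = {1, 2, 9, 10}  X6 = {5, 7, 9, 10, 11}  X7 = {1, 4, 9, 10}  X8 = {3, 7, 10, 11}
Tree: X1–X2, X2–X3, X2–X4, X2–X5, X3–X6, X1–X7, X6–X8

A tree decomposition must satisfy three properties: every vertex lies in some bag; for every edge, both endpoints lie together in some bag; and for every vertex, the bags containing it form a connected subtree. Here bags containing vertex 9 are not connected in the tree, so the decomposition is invalid.

No — bags containing vertex 9 are not connected in the tree.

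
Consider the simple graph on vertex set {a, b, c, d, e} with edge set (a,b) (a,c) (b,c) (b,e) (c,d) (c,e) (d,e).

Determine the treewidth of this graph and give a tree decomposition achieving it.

Each bag holds 3 vertices, so the decomposition has width 2, which upper-bounds the treewidth. For the lower bound, the 3 vertices {c, d, e} are pairwise adjacent, and any tree decomposition puts a clique entirely inside one bag — forcing width ≥ 2. Hence tw(G) = 2 exactly.

Treewidth 2.
One optimal decomposition is:
Bags: B1 = {c, d, e}  B2 = {b, c, e}  B3 = {a, b, c}
Tree: B1–B2, B2–B3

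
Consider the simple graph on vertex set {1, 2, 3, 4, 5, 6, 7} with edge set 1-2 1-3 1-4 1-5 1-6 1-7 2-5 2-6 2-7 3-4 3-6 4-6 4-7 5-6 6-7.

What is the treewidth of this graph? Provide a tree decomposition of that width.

Each bag holds 4 vertices, so the decomposition has width 3, which upper-bounds the treewidth. On the other hand G contains the 4-clique {1, 2, 5, 6}. A clique must lie in a single bag of any decomposition, so no decomposition can have width below 3. Therefore the treewidth is 3.

Treewidth 3.
One optimal decomposition is:
Bags: B1 = {1, 2, 6, 7}  B2 = {1, 4, 6, 7}  B3 = {1, 2, 5, 6}  B4 = {1, 3, 4, 6}
Tree: B1–B2, B1–B3, B2–B4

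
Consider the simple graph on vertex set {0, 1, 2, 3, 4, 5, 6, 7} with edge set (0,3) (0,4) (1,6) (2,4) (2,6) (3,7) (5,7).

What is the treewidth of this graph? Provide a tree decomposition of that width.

Treewidth 1.
One optimal decomposition is:
Bags: B1 = {1, 6}  B2 = {2, 6}  B3 = {2, 4}  B4 = {0, 4}  B5 = {0, 3}  B6 = {3, 7}  B7 = {5, 7}
Tree: B1–B2, B2–B3, B3–B4, B4–B5, B5–B6, B6–B7

Each bag holds 2 vertices, so the decomposition has width 1, which upper-bounds the treewidth. G has an edge, so its treewidth is at least 1. Therefore the treewidth is 1.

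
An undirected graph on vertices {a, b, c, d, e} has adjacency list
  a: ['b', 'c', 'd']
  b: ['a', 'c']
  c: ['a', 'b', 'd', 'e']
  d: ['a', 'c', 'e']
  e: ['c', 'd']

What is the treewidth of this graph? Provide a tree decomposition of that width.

Every bag has size at most 3, so the width is 3 − 1 = 2 and tw(G) ≤ 2. For the lower bound, the 3 vertices {c, d, e} are pairwise adjacent, and any tree decomposition puts a clique entirely inside one bag — forcing width ≥ 2. Hence tw(G) = 2 exactly.

Treewidth 2.
Bags: B1 = {c, d, e}  B2 = {a, c, d}  B3 = {a, b, c}
Tree: B1–B2, B2–B3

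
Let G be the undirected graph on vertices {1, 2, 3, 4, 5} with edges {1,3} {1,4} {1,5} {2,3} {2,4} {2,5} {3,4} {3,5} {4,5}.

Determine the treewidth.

A width-3 tree decomposition is:
Bags: B1 = {2, 3, 4, 5}  B2 = {1, 3, 4, 5}
Tree: B1–B2
Each bag holds 4 vertices, so the decomposition has width 3, which upper-bounds the treewidth. On the other hand G contains the 4-clique {1, 3, 4, 5}. A clique must lie in a single bag of any decomposition, so no decomposition can have width below 3. The upper and lower bounds meet at 3, so that is the treewidth.

3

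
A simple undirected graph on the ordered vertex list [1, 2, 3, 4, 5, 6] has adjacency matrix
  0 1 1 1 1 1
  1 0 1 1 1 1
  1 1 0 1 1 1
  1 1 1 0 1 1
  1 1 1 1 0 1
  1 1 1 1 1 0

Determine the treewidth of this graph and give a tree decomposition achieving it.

A single bag containing all 6 vertices is trivially a valid decomposition of width 5. For the lower bound, the 6 vertices {1, 2, 3, 4, 5, 6} are pairwise adjacent, and any tree decomposition puts a clique entirely inside one bag — forcing width ≥ 5. The upper and lower bounds meet at 5, so that is the treewidth.

Treewidth 5.
Bags: B1 = {1, 2, 3, 4, 5, 6}
Tree: (single bag)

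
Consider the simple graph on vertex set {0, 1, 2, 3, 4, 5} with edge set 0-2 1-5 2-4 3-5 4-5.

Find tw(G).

1

A width-1 tree decomposition is:
Bags: B1 = {2, 4}  B2 = {4, 5}  B3 = {1, 5}  B4 = {3, 5}  B5 = {0, 2}
Tree: B1–B2, B2–B3, B3–B4, B1–B5
Each bag holds 2 vertices, so the decomposition has width 1, which upper-bounds the treewidth. G has an edge, so its treewidth is at least 1. Therefore the treewidth is 1.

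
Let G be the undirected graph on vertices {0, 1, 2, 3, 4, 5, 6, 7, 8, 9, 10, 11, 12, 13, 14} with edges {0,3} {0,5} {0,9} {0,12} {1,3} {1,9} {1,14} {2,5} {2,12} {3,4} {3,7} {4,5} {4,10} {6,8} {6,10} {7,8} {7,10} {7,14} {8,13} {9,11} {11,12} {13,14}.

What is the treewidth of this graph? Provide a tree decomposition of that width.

Treewidth 3.
Bags: B1 = {2, 9, 11, 12}  B2 = {0, 2, 9, 12}  B3 = {0, 2, 5, 9}  B4 = {0, 1, 5, 9}  B5 = {0, 1, 3, 5}  B6 = {1, 3, 4, 5}  B7 = {1, 3, 4, 14}  B8 = {3, 4, 7, 14}  B9 = {4, 7, 10, 14}  B10 = {7, 10, 13, 14}  B11 = {7, 8, 10, 13}  B12 = {6, 8, 10, 13}
Tree: B1–B2, B2–B3, B3–B4, B4–B5, B5–B6, B6–B7, B7–B8, B8–B9, B9–B10, B10–B11, B11–B12

Each bag holds 4 vertices, so the decomposition has width 3, which upper-bounds the treewidth. For the lower bound: the 4 vertex sets {2,11,12}, {9}, {0}, {1,3,4,5} are disjoint, each induces a connected subgraph, and every pair is joined by at least one edge of G. Contracting each set to a single vertex therefore yields K_{4} as a minor, and since treewidth is minor-monotone, tw(G) ≥ tw(K_{4}) = 3. Therefore the treewidth is 3.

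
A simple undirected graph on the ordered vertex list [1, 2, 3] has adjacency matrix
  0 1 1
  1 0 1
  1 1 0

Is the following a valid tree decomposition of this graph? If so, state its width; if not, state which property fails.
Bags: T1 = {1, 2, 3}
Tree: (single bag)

Yes; width 2.

Checking the three conditions: (i) the bags cover all of {1, 2, 3}; (ii) for each edge, some bag contains both endpoints; (iii) the bags containing any fixed vertex form a subtree. All hold, so the decomposition is valid with width 3 − 1 = 2.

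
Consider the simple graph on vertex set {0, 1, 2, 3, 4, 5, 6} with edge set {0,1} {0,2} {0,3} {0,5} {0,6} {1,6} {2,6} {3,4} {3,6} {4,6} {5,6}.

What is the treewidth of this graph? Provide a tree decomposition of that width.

Every bag has size at most 3, so the width is 3 − 1 = 2 and tw(G) ≤ 2. On the other hand G contains the 3-clique {0, 1, 6}. A clique must lie in a single bag of any decomposition, so no decomposition can have width below 2. The upper and lower bounds meet at 2, so that is the treewidth.

Treewidth 2.
Bags: B1 = {3, 4, 6}  B2 = {0, 3, 6}  B3 = {0, 1, 6}  B4 = {0, 2, 6}  B5 = {0, 5, 6}
Tree: B1–B2, B2–B3, B3–B4, B3–B5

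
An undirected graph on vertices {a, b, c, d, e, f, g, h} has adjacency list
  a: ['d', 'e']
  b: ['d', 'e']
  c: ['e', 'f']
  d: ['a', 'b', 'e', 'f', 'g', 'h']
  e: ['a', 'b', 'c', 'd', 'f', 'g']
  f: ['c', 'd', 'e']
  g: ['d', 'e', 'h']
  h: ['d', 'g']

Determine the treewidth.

2

A width-2 tree decomposition is:
Bags: B1 = {d, e, f}  B2 = {d, e, g}  B3 = {a, d, e}  B4 = {c, e, f}  B5 = {d, g, h}  B6 = {b, d, e}
Tree: B1–B2, B1–B3, B1–B4, B2–B5, B1–B6
The largest bag has 3 vertices, giving width 2; this decomposition certifies tw(G) ≤ 2. For the lower bound, the 3 vertices {d, e, g} are pairwise adjacent, and any tree decomposition puts a clique entirely inside one bag — forcing width ≥ 2. The upper and lower bounds meet at 2, so that is the treewidth.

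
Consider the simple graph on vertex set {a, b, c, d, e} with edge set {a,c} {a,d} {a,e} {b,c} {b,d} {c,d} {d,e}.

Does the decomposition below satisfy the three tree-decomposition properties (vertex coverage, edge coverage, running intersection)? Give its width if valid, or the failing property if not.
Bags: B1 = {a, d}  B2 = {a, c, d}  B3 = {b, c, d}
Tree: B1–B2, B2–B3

No — vertex e appears in no bag.

A tree decomposition must satisfy three properties: every vertex lies in some bag; for every edge, both endpoints lie together in some bag; and for every vertex, the bags containing it form a connected subtree. Here vertex e appears in no bag, so the decomposition is invalid.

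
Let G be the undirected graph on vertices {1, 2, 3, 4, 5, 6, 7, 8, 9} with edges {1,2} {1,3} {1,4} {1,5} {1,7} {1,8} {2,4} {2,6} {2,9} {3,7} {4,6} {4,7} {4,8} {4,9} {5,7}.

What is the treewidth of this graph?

2

A width-2 tree decomposition is:
Bags: B1 = {1, 4, 7}  B2 = {1, 2, 4}  B3 = {2, 4, 9}  B4 = {1, 5, 7}  B5 = {1, 3, 7}  B6 = {2, 4, 6}  B7 = {1, 4, 8}
Tree: B1–B2, B2–B3, B1–B4, B1–B5, B3–B6, B1–B7
The largest bag has 3 vertices, giving width 2; this decomposition certifies tw(G) ≤ 2. Conversely, {1, 3, 7} is a clique of size 3, and the vertices of any clique must share a bag in every tree decomposition; so some bag has ≥ 3 vertices and tw(G) ≥ 2. Hence tw(G) = 2 exactly.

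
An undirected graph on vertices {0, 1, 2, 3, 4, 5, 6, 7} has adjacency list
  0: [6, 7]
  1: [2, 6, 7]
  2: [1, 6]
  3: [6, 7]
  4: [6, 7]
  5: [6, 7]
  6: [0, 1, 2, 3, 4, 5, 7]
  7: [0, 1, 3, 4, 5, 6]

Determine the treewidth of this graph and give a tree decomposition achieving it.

Every bag has size at most 3, so the width is 3 − 1 = 2 and tw(G) ≤ 2. For the lower bound, the 3 vertices {1, 2, 6} are pairwise adjacent, and any tree decomposition puts a clique entirely inside one bag — forcing width ≥ 2. Hence tw(G) = 2 exactly.

Treewidth 2.
Bags: B1 = {4, 6, 7}  B2 = {1, 6, 7}  B3 = {0, 6, 7}  B4 = {5, 6, 7}  B5 = {1, 2, 6}  B6 = {3, 6, 7}
Tree: B1–B2, B1–B3, B2–B4, B2–B5, B2–B6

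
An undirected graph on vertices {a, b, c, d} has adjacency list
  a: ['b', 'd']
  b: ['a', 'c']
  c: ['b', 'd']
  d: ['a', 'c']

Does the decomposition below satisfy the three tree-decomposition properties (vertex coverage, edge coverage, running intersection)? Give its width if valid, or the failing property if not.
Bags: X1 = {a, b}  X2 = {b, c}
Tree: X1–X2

A tree decomposition must satisfy three properties: every vertex lies in some bag; for every edge, both endpoints lie together in some bag; and for every vertex, the bags containing it form a connected subtree. Here vertex d appears in no bag, so the decomposition is invalid.

No — vertex d appears in no bag.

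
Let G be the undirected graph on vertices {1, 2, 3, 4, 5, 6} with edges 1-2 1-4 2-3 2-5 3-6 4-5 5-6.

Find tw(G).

A width-2 tree decomposition is:
Bags: B1 = {2, 3, 6}  B2 = {2, 5, 6}  B3 = {1, 2, 5}  B4 = {1, 4, 5}
Tree: B1–B2, B2–B3, B3–B4
Each bag holds 3 vertices, so the decomposition has width 2, which upper-bounds the treewidth. Since 3–6–5–2–3 is a cycle in G, G is not acyclic. Forests are exactly the graphs of treewidth ≤ 1, so tw(G) ≥ 2. Hence tw(G) = 2 exactly.

2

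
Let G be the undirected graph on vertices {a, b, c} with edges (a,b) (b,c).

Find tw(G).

1

A width-1 tree decomposition is:
Bags: B1 = {b, c}  B2 = {a, b}
Tree: B1–B2
Every bag has size at most 2, so the width is 2 − 1 = 1 and tw(G) ≤ 1. Since G has at least one edge (e.g. c–b), it is not an edgeless graph, so tw(G) ≥ 1. Combining the bounds, tw(G) = 1.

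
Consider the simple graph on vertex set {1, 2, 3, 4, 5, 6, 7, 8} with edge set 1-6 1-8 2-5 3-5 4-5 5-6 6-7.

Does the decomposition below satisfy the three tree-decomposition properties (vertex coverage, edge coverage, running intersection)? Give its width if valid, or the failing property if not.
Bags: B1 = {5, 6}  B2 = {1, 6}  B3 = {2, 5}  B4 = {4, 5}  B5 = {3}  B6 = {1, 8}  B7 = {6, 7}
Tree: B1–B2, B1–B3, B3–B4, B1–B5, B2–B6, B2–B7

No — edge (5,3) lies in no bag.

A tree decomposition must satisfy three properties: every vertex lies in some bag; for every edge, both endpoints lie together in some bag; and for every vertex, the bags containing it form a connected subtree. Here edge (5,3) lies in no bag, so the decomposition is invalid.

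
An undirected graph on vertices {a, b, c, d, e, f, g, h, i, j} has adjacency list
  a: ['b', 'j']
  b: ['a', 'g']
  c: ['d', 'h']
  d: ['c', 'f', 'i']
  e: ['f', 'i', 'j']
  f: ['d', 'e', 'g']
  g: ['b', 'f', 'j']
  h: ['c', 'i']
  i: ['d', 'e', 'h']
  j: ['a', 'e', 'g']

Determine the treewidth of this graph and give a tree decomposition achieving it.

Treewidth 2.
One such decomposition:
Bags: B1 = {c, d, h}  B2 = {d, h, i}  B3 = {d, f, i}  B4 = {e, f, i}  B5 = {e, f, g}  B6 = {e, g, j}  B7 = {b, g, j}  B8 = {a, b, j}
Tree: B1–B2, B2–B3, B3–B4, B4–B5, B5–B6, B6–B7, B7–B8

The largest bag has 3 vertices, giving width 2; this decomposition certifies tw(G) ≤ 2. The edges c–h–i–d–c form a cycle, so G is not a tree and its treewidth is at least 2. Combining the bounds, tw(G) = 2.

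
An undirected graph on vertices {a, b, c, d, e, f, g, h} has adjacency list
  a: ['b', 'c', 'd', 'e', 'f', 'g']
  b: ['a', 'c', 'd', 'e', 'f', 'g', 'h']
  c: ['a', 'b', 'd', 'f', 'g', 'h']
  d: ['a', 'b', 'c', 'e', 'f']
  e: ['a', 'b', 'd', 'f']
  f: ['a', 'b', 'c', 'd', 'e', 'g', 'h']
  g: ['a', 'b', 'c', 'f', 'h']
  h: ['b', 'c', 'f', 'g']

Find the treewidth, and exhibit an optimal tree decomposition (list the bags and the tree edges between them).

Each bag holds 5 vertices, so the decomposition has width 4, which upper-bounds the treewidth. For the lower bound, the 5 vertices {a, b, d, e, f} are pairwise adjacent, and any tree decomposition puts a clique entirely inside one bag — forcing width ≥ 4. The upper and lower bounds meet at 4, so that is the treewidth.

Treewidth 4.
One optimal decomposition is:
Bags: B1 = {a, b, c, d, f}  B2 = {a, b, d, e, f}  B3 = {a, b, c, f, g}  B4 = {b, c, f, g, h}
Tree: B1–B2, B1–B3, B3–B4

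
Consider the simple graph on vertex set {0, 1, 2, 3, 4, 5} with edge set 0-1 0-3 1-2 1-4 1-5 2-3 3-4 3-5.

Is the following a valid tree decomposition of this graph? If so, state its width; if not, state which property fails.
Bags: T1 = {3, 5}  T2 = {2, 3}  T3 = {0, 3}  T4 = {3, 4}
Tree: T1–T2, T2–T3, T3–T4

A tree decomposition must satisfy three properties: every vertex lies in some bag; for every edge, both endpoints lie together in some bag; and for every vertex, the bags containing it form a connected subtree. Here vertex 1 appears in no bag, so the decomposition is invalid.

No — vertex 1 appears in no bag.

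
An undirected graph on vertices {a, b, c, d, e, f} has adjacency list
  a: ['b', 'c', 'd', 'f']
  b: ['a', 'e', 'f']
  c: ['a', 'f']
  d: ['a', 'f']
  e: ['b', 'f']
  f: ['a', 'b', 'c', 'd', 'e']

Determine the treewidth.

A width-2 tree decomposition is:
Bags: B1 = {a, c, f}  B2 = {a, d, f}  B3 = {a, b, f}  B4 = {b, e, f}
Tree: B1–B2, B1–B3, B3–B4
Each bag holds 3 vertices, so the decomposition has width 2, which upper-bounds the treewidth. For the lower bound, the 3 vertices {b, e, f} are pairwise adjacent, and any tree decomposition puts a clique entirely inside one bag — forcing width ≥ 2. Hence tw(G) = 2 exactly.

2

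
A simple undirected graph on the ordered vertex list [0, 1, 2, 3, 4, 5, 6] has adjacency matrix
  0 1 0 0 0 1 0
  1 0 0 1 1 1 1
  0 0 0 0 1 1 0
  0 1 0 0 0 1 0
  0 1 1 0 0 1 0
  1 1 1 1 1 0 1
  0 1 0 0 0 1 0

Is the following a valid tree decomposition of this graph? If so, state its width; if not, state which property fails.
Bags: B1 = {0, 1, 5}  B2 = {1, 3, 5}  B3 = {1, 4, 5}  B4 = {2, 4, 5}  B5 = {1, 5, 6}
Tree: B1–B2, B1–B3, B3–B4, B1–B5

Vertex coverage: the bags together contain {0, 1, 2, 3, 4, 5, 6}, the full vertex set. Edge coverage: each edge of G has both endpoints in at least one bag. Running intersection: for every vertex, the bags containing it form a connected subtree. All three properties hold, so this is a valid tree decomposition of width max|bag| − 1 = 2, and hence tw(G) ≤ 2.

Yes; width 2.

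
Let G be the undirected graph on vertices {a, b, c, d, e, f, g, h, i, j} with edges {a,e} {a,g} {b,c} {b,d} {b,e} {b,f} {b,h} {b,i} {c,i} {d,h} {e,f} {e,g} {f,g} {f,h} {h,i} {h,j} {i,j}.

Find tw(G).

2

A width-2 tree decomposition is:
Bags: B1 = {b, e, f}  B2 = {e, f, g}  B3 = {b, f, h}  B4 = {a, e, g}  B5 = {b, h, i}  B6 = {b, c, i}  B7 = {b, d, h}  B8 = {h, i, j}
Tree: B1–B2, B1–B3, B2–B4, B3–B5, B5–B6, B3–B7, B5–B8
The largest bag has 3 vertices, giving width 2; this decomposition certifies tw(G) ≤ 2. Conversely, {a, e, g} is a clique of size 3, and the vertices of any clique must share a bag in every tree decomposition; so some bag has ≥ 3 vertices and tw(G) ≥ 2. Combining the bounds, tw(G) = 2.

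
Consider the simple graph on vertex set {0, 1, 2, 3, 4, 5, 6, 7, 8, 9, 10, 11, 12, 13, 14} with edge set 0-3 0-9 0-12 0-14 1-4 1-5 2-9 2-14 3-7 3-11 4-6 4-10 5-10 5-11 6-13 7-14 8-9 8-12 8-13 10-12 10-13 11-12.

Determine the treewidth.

3

A width-3 tree decomposition is:
Bags: B1 = {1, 4, 6, 13}  B2 = {1, 4, 10, 13}  B3 = {1, 5, 10, 13}  B4 = {5, 8, 10, 13}  B5 = {5, 8, 10, 12}  B6 = {5, 8, 11, 12}  B7 = {8, 9, 11, 12}  B8 = {0, 9, 11, 12}  B9 = {0, 3, 9, 11}  B10 = {0, 2, 3, 9}  B11 = {0, 2, 3, 14}  B12 = {2, 3, 7, 14}
Tree: B1–B2, B2–B3, B3–B4, B4–B5, B5–B6, B6–B7, B7–B8, B8–B9, B9–B10, B10–B11, B11–B12
Each bag holds 4 vertices, so the decomposition has width 3, which upper-bounds the treewidth. For the lower bound: the 4 vertex sets {1,4,6}, {13}, {10}, {5,8,11,12} are disjoint, each induces a connected subgraph, and every pair is joined by at least one edge of G. Contracting each set to a single vertex therefore yields K_{4} as a minor, and since treewidth is minor-monotone, tw(G) ≥ tw(K_{4}) = 3. Hence tw(G) = 3 exactly.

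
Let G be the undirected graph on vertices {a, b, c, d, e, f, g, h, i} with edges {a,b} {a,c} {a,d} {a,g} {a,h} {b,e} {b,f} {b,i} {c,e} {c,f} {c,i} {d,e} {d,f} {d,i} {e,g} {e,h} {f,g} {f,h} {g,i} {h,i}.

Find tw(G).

4

A width-4 tree decomposition is:
Bags: B1 = {a, e, f, g, i}  B2 = {a, b, e, f, i}  B3 = {a, d, e, f, i}  B4 = {a, e, f, h, i}  B5 = {a, c, e, f, i}
Tree: B1–B2, B2–B3, B3–B4, B4–B5
Every bag has size at most 5, so the width is 5 − 1 = 4 and tw(G) ≤ 4. For the lower bound: the 5 vertex sets {a,g}, {b,e}, {d,f}, {i}, {h} are disjoint, each induces a connected subgraph, and every pair is joined by at least one edge of G. Contracting each set to a single vertex therefore yields K_{5} as a minor, and since treewidth is minor-monotone, tw(G) ≥ tw(K_{5}) = 4. Therefore the treewidth is 4.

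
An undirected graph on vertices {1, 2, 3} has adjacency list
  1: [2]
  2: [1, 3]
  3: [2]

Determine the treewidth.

1

A width-1 tree decomposition is:
Bags: B1 = {2, 3}  B2 = {1, 2}
Tree: B1–B2
Every bag has size at most 2, so the width is 2 − 1 = 1 and tw(G) ≤ 1. Any graph with an edge has treewidth ≥ 1, and G has the edge 3–2. The upper and lower bounds meet at 1, so that is the treewidth.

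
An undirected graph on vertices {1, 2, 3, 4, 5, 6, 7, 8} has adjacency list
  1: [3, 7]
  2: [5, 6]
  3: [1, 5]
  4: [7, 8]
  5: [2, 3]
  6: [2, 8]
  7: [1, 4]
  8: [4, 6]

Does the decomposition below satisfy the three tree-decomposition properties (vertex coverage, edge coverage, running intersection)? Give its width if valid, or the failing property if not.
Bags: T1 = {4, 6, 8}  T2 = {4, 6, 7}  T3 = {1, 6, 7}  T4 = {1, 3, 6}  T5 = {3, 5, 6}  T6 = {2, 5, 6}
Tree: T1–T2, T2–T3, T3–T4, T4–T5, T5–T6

Every vertex of G appears in some bag (union = {1, 2, 3, 4, 5, 6, 7, 8}); every edge is covered by a bag; and for each vertex v the set of bags containing v is connected in the bag tree. The decomposition is therefore valid. The largest bag has 3 vertices, so the width is 2.

Yes; width 2.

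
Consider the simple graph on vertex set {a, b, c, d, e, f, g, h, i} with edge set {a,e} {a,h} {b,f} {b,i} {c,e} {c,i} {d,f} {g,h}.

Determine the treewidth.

A width-1 tree decomposition is:
Bags: B1 = {g, h}  B2 = {a, h}  B3 = {a, e}  B4 = {c, e}  B5 = {c, i}  B6 = {b, i}  B7 = {b, f}  B8 = {d, f}
Tree: B1–B2, B2–B3, B3–B4, B4–B5, B5–B6, B6–B7, B7–B8
Each bag holds 2 vertices, so the decomposition has width 1, which upper-bounds the treewidth. G has an edge, so its treewidth is at least 1. The upper and lower bounds meet at 1, so that is the treewidth.

1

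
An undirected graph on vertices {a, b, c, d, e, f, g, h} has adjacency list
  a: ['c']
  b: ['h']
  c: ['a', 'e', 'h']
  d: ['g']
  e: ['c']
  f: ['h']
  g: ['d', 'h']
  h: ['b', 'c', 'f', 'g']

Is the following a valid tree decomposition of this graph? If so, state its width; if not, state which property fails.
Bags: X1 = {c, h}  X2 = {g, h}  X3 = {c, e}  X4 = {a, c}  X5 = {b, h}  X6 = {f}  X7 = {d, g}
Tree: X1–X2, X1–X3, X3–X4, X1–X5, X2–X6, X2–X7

A tree decomposition must satisfy three properties: every vertex lies in some bag; for every edge, both endpoints lie together in some bag; and for every vertex, the bags containing it form a connected subtree. Here edge (h,f) lies in no bag, so the decomposition is invalid.

No — edge (h,f) lies in no bag.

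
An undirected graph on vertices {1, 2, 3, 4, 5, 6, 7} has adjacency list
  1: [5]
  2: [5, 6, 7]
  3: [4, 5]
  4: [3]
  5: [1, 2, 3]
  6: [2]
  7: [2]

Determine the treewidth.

1

A width-1 tree decomposition is:
Bags: B1 = {2, 6}  B2 = {2, 5}  B3 = {1, 5}  B4 = {3, 5}  B5 = {3, 4}  B6 = {2, 7}
Tree: B1–B2, B2–B3, B3–B4, B4–B5, B2–B6
Every bag has size at most 2, so the width is 2 − 1 = 1 and tw(G) ≤ 1. G has an edge, so its treewidth is at least 1. The upper and lower bounds meet at 1, so that is the treewidth.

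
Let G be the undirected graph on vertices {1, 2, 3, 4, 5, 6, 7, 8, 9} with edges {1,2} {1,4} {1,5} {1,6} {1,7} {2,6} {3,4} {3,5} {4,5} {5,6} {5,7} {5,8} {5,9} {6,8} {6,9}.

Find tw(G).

A width-2 tree decomposition is:
Bags: B1 = {5, 6, 8}  B2 = {1, 5, 6}  B3 = {1, 4, 5}  B4 = {5, 6, 9}  B5 = {3, 4, 5}  B6 = {1, 2, 6}  B7 = {1, 5, 7}
Tree: B1–B2, B2–B3, B1–B4, B3–B5, B2–B6, B3–B7
The largest bag has 3 vertices, giving width 2; this decomposition certifies tw(G) ≤ 2. Conversely, {1, 2, 6} is a clique of size 3, and the vertices of any clique must share a bag in every tree decomposition; so some bag has ≥ 3 vertices and tw(G) ≥ 2. The upper and lower bounds meet at 2, so that is the treewidth.

2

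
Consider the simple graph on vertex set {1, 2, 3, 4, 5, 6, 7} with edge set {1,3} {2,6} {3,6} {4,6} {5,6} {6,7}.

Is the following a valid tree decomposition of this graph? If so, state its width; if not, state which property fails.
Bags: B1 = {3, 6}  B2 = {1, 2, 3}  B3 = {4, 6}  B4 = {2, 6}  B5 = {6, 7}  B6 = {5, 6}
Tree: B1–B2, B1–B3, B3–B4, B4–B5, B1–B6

A tree decomposition must satisfy three properties: every vertex lies in some bag; for every edge, both endpoints lie together in some bag; and for every vertex, the bags containing it form a connected subtree. Here bags containing vertex 2 are not connected in the tree, so the decomposition is invalid.

No — bags containing vertex 2 are not connected in the tree.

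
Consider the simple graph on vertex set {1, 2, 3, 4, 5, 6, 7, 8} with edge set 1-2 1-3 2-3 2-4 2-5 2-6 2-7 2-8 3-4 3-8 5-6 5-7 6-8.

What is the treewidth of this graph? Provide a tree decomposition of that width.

Treewidth 2.
One such decomposition:
Bags: B1 = {2, 6, 8}  B2 = {2, 3, 8}  B3 = {2, 5, 6}  B4 = {2, 5, 7}  B5 = {1, 2, 3}  B6 = {2, 3, 4}
Tree: B1–B2, B1–B3, B3–B4, B2–B5, B5–B6

Every bag has size at most 3, so the width is 3 − 1 = 2 and tw(G) ≤ 2. For the lower bound, the 3 vertices {2, 3, 8} are pairwise adjacent, and any tree decomposition puts a clique entirely inside one bag — forcing width ≥ 2. Hence tw(G) = 2 exactly.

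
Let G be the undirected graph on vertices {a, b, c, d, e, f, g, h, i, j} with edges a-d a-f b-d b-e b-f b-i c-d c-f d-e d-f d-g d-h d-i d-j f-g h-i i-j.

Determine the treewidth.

2

A width-2 tree decomposition is:
Bags: B1 = {b, d, f}  B2 = {d, f, g}  B3 = {b, d, i}  B4 = {d, h, i}  B5 = {b, d, e}  B6 = {d, i, j}  B7 = {c, d, f}  B8 = {a, d, f}
Tree: B1–B2, B1–B3, B3–B4, B1–B5, B3–B6, B1–B7, B7–B8
Each bag holds 3 vertices, so the decomposition has width 2, which upper-bounds the treewidth. On the other hand G contains the 3-clique {d, f, g}. A clique must lie in a single bag of any decomposition, so no decomposition can have width below 2. Combining the bounds, tw(G) = 2.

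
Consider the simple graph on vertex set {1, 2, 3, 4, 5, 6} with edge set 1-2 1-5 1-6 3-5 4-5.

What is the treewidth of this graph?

1

A width-1 tree decomposition is:
Bags: B1 = {3, 5}  B2 = {1, 5}  B3 = {1, 6}  B4 = {4, 5}  B5 = {1, 2}
Tree: B1–B2, B2–B3, B2–B4, B2–B5
Each bag holds 2 vertices, so the decomposition has width 1, which upper-bounds the treewidth. Since G has at least one edge (e.g. 3–5), it is not an edgeless graph, so tw(G) ≥ 1. Therefore the treewidth is 1.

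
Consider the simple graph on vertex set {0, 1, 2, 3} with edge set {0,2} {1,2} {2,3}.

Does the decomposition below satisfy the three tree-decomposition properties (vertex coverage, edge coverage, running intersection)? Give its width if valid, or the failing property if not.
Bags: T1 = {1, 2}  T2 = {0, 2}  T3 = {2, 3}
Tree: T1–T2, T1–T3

Vertex coverage: the bags together contain {0, 1, 2, 3}, the full vertex set. Edge coverage: each edge of G has both endpoints in at least one bag. Running intersection: for every vertex, the bags containing it form a connected subtree. All three properties hold, so this is a valid tree decomposition of width max|bag| − 1 = 1, and hence tw(G) ≤ 1.

Yes; width 1.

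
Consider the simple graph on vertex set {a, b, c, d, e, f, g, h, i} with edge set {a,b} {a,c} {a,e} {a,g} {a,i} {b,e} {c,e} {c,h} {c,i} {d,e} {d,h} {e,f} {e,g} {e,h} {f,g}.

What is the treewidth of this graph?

A width-2 tree decomposition is:
Bags: B1 = {a, c, e}  B2 = {a, e, g}  B3 = {e, f, g}  B4 = {c, e, h}  B5 = {a, b, e}  B6 = {a, c, i}  B7 = {d, e, h}
Tree: B1–B2, B2–B3, B1–B4, B2–B5, B1–B6, B4–B7
The largest bag has 3 vertices, giving width 2; this decomposition certifies tw(G) ≤ 2. For the lower bound, the 3 vertices {d, e, h} are pairwise adjacent, and any tree decomposition puts a clique entirely inside one bag — forcing width ≥ 2. Combining the bounds, tw(G) = 2.

2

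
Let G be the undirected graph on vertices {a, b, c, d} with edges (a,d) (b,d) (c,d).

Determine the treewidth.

1

A width-1 tree decomposition is:
Bags: B1 = {c, d}  B2 = {b, d}  B3 = {a, d}
Tree: B1–B2, B1–B3
The largest bag has 2 vertices, giving width 1; this decomposition certifies tw(G) ≤ 1. Since G has at least one edge (e.g. d–c), it is not an edgeless graph, so tw(G) ≥ 1. Therefore the treewidth is 1.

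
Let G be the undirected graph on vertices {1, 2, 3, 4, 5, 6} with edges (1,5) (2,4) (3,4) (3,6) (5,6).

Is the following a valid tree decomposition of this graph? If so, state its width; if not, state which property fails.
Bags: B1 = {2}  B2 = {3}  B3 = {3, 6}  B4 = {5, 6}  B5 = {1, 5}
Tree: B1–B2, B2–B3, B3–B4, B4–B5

No — vertex 4 appears in no bag.

A tree decomposition must satisfy three properties: every vertex lies in some bag; for every edge, both endpoints lie together in some bag; and for every vertex, the bags containing it form a connected subtree. Here vertex 4 appears in no bag, so the decomposition is invalid.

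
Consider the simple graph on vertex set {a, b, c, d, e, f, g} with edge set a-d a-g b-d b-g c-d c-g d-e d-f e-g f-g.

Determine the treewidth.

2

A width-2 tree decomposition is:
Bags: B1 = {c, d, g}  B2 = {d, e, g}  B3 = {a, d, g}  B4 = {b, d, g}  B5 = {d, f, g}
Tree: B1–B2, B2–B3, B3–B4, B4–B5
Every bag has size at most 3, so the width is 3 − 1 = 2 and tw(G) ≤ 2. For the lower bound, G contains the cycle d–c–g–e–d, so G is not a forest; only forests have treewidth ≤ 1, hence tw(G) ≥ 2. Combining the bounds, tw(G) = 2.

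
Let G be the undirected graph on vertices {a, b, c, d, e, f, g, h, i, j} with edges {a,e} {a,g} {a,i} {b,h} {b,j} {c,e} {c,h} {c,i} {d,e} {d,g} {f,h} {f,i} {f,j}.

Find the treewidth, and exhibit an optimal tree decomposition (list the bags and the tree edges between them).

Each bag holds 3 vertices, so the decomposition has width 2, which upper-bounds the treewidth. For the lower bound, G contains the cycle b–j–f–h–b, so G is not a forest; only forests have treewidth ≤ 1, hence tw(G) ≥ 2. The upper and lower bounds meet at 2, so that is the treewidth.

Treewidth 2.
Bags: B1 = {b, h, j}  B2 = {f, h, j}  B3 = {c, f, h}  B4 = {c, f, i}  B5 = {c, e, i}  B6 = {a, e, i}  B7 = {a, d, e}  B8 = {a, d, g}
Tree: B1–B2, B2–B3, B3–B4, B4–B5, B5–B6, B6–B7, B7–B8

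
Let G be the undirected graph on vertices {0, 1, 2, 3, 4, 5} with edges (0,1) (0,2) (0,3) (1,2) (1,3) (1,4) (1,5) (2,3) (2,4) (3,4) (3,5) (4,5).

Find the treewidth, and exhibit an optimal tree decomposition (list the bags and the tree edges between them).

Treewidth 3.
Bags: B1 = {0, 1, 2, 3}  B2 = {1, 2, 3, 4}  B3 = {1, 3, 4, 5}
Tree: B1–B2, B2–B3

Every bag has size at most 4, so the width is 4 − 1 = 3 and tw(G) ≤ 3. Conversely, {0, 1, 2, 3} is a clique of size 4, and the vertices of any clique must share a bag in every tree decomposition; so some bag has ≥ 4 vertices and tw(G) ≥ 3. Therefore the treewidth is 3.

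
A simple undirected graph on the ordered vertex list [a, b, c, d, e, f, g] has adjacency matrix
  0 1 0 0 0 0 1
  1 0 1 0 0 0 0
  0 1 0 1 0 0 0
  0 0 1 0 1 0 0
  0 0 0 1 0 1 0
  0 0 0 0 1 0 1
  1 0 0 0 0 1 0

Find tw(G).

2

A width-2 tree decomposition is:
Bags: B1 = {c, d, e}  B2 = {c, e, f}  B3 = {c, f, g}  B4 = {a, c, g}  B5 = {a, b, c}
Tree: B1–B2, B2–B3, B3–B4, B4–B5
The largest bag has 3 vertices, giving width 2; this decomposition certifies tw(G) ≤ 2. The edges c–d–e–f–g–a–b–c form a cycle, so G is not a tree and its treewidth is at least 2. Therefore the treewidth is 2.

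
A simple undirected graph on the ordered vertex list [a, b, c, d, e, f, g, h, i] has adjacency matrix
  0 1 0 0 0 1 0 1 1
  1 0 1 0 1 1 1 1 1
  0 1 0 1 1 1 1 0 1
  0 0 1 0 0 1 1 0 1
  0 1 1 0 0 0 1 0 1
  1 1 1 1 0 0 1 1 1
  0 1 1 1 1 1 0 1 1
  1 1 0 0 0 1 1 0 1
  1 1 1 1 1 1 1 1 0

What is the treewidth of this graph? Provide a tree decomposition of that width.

Each bag holds 5 vertices, so the decomposition has width 4, which upper-bounds the treewidth. For the lower bound, the 5 vertices {b, c, e, g, i} are pairwise adjacent, and any tree decomposition puts a clique entirely inside one bag — forcing width ≥ 4. Therefore the treewidth is 4.

Treewidth 4.
One such decomposition:
Bags: B1 = {b, f, g, h, i}  B2 = {b, c, f, g, i}  B3 = {a, b, f, h, i}  B4 = {c, d, f, g, i}  B5 = {b, c, e, g, i}
Tree: B1–B2, B1–B3, B2–B4, B2–B5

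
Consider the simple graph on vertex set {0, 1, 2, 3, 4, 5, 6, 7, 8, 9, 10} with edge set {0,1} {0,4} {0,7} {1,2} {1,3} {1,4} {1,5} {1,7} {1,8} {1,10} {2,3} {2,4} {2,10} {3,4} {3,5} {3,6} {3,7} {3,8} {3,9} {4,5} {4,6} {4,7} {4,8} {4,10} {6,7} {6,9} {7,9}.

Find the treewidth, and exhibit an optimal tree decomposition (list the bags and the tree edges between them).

Treewidth 3.
Bags: B1 = {3, 4, 6, 7}  B2 = {1, 3, 4, 7}  B3 = {3, 6, 7, 9}  B4 = {1, 3, 4, 8}  B5 = {1, 2, 3, 4}  B6 = {1, 2, 4, 10}  B7 = {1, 3, 4, 5}  B8 = {0, 1, 4, 7}
Tree: B1–B2, B1–B3, B2–B4, B2–B5, B5–B6, B4–B7, B2–B8

Every bag has size at most 4, so the width is 4 − 1 = 3 and tw(G) ≤ 3. Conversely, {3, 6, 7, 9} is a clique of size 4, and the vertices of any clique must share a bag in every tree decomposition; so some bag has ≥ 4 vertices and tw(G) ≥ 3. The upper and lower bounds meet at 3, so that is the treewidth.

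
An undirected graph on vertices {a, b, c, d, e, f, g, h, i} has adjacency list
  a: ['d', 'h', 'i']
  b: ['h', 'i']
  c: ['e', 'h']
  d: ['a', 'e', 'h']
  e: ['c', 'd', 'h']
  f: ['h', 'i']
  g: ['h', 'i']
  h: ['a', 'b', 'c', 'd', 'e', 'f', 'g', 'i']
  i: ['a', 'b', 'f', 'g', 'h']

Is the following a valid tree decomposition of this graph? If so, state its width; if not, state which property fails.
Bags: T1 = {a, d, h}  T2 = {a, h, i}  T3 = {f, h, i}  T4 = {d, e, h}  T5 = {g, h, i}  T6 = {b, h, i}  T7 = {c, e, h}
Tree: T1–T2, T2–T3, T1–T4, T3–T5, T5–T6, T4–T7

Yes; width 2.

Checking the three conditions: (i) the bags cover all of {a, b, c, d, e, f, g, h, i}; (ii) for each edge, some bag contains both endpoints; (iii) the bags containing any fixed vertex form a subtree. All hold, so the decomposition is valid with width 3 − 1 = 2.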